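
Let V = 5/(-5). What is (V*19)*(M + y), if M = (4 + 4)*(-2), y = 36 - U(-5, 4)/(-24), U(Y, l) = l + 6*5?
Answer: -4883/12 ≈ -406.92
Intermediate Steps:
V = -1 (V = 5*(-1/5) = -1)
U(Y, l) = 30 + l (U(Y, l) = l + 30 = 30 + l)
y = 449/12 (y = 36 - (30 + 4)/(-24) = 36 - 34*(-1)/24 = 36 - 1*(-17/12) = 36 + 17/12 = 449/12 ≈ 37.417)
M = -16 (M = 8*(-2) = -16)
(V*19)*(M + y) = (-1*19)*(-16 + 449/12) = -19*257/12 = -4883/12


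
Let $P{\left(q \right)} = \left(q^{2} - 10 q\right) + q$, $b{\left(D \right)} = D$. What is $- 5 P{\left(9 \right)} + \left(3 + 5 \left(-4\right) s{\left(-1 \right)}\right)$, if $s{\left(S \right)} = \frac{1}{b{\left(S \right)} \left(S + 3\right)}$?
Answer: $13$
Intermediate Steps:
$s{\left(S \right)} = \frac{1}{S \left(3 + S\right)}$ ($s{\left(S \right)} = \frac{1}{S \left(S + 3\right)} = \frac{1}{S \left(3 + S\right)}$)
$P{\left(q \right)} = q^{2} - 9 q$
$- 5 P{\left(9 \right)} + \left(3 + 5 \left(-4\right) s{\left(-1 \right)}\right) = - 5 \cdot 9 \left(-9 + 9\right) + \left(3 + 5 \left(-4\right) \frac{1}{\left(-1\right) \left(3 - 1\right)}\right) = - 5 \cdot 9 \cdot 0 - \left(-3 + 20 \left(- \frac{1}{2}\right)\right) = \left(-5\right) 0 - \left(-3 + 20 \left(\left(-1\right) \frac{1}{2}\right)\right) = 0 + \left(3 - -10\right) = 0 + \left(3 + 10\right) = 0 + 13 = 13$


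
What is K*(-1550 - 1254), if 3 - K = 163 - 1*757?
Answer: -1673988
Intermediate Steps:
K = 597 (K = 3 - (163 - 1*757) = 3 - (163 - 757) = 3 - 1*(-594) = 3 + 594 = 597)
K*(-1550 - 1254) = 597*(-1550 - 1254) = 597*(-2804) = -1673988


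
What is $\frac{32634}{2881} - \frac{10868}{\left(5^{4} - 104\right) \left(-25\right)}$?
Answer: $\frac{456368558}{37525025} \approx 12.162$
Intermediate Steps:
$\frac{32634}{2881} - \frac{10868}{\left(5^{4} - 104\right) \left(-25\right)} = 32634 \cdot \frac{1}{2881} - \frac{10868}{\left(625 - 104\right) \left(-25\right)} = \frac{32634}{2881} - \frac{10868}{521 \left(-25\right)} = \frac{32634}{2881} - \frac{10868}{-13025} = \frac{32634}{2881} - - \frac{10868}{13025} = \frac{32634}{2881} + \frac{10868}{13025} = \frac{456368558}{37525025}$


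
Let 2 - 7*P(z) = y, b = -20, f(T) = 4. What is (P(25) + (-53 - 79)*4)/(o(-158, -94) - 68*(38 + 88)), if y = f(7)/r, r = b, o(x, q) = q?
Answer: 18469/303170 ≈ 0.060920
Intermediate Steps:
r = -20
y = -1/5 (y = 4/(-20) = 4*(-1/20) = -1/5 ≈ -0.20000)
P(z) = 11/35 (P(z) = 2/7 - 1/7*(-1/5) = 2/7 + 1/35 = 11/35)
(P(25) + (-53 - 79)*4)/(o(-158, -94) - 68*(38 + 88)) = (11/35 + (-53 - 79)*4)/(-94 - 68*(38 + 88)) = (11/35 - 132*4)/(-94 - 68*126) = (11/35 - 528)/(-94 - 8568) = -18469/35/(-8662) = -18469/35*(-1/8662) = 18469/303170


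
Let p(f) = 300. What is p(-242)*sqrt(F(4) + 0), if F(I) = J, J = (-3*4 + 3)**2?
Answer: 2700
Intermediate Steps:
J = 81 (J = (-12 + 3)**2 = (-9)**2 = 81)
F(I) = 81
p(-242)*sqrt(F(4) + 0) = 300*sqrt(81 + 0) = 300*sqrt(81) = 300*9 = 2700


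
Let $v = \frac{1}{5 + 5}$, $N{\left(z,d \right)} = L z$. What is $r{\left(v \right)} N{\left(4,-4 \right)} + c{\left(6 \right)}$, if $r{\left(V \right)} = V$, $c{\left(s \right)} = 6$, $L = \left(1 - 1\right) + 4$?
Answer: $\frac{38}{5} \approx 7.6$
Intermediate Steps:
$L = 4$ ($L = 0 + 4 = 4$)
$N{\left(z,d \right)} = 4 z$
$v = \frac{1}{10} \approx 0.1$
$r{\left(v \right)} N{\left(4,-4 \right)} + c{\left(6 \right)} = \frac{4 \cdot 4}{10} + 6 = \frac{1}{10} \cdot 16 + 6 = \frac{8}{5} + 6 = \frac{38}{5}$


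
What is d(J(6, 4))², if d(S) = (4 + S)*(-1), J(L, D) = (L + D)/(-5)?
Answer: 4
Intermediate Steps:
J(L, D) = -D/5 - L/5 (J(L, D) = (D + L)*(-⅕) = -D/5 - L/5)
d(S) = -4 - S
d(J(6, 4))² = (-4 - (-⅕*4 - ⅕*6))² = (-4 - (-⅘ - 6/5))² = (-4 - 1*(-2))² = (-4 + 2)² = (-2)² = 4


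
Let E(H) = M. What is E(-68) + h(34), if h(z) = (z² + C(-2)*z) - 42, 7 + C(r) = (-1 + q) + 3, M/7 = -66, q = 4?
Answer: 618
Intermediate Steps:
M = -462 (M = 7*(-66) = -462)
E(H) = -462
C(r) = -1 (C(r) = -7 + ((-1 + 4) + 3) = -7 + (3 + 3) = -7 + 6 = -1)
h(z) = -42 + z² - z (h(z) = (z² - z) - 42 = -42 + z² - z)
E(-68) + h(34) = -462 + (-42 + 34² - 1*34) = -462 + (-42 + 1156 - 34) = -462 + 1080 = 618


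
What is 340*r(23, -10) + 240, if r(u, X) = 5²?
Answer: 8740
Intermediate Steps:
r(u, X) = 25
340*r(23, -10) + 240 = 340*25 + 240 = 8500 + 240 = 8740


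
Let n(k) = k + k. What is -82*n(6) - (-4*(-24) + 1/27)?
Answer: -29161/27 ≈ -1080.0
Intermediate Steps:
n(k) = 2*k
-82*n(6) - (-4*(-24) + 1/27) = -164*6 - (-4*(-24) + 1/27) = -82*12 - (96 + 1/27) = -984 - 1*2593/27 = -984 - 2593/27 = -29161/27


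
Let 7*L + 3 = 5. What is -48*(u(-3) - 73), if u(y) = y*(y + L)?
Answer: 21792/7 ≈ 3113.1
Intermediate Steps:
L = 2/7 (L = -3/7 + (⅐)*5 = -3/7 + 5/7 = 2/7 ≈ 0.28571)
u(y) = y*(2/7 + y) (u(y) = y*(y + 2/7) = y*(2/7 + y))
-48*(u(-3) - 73) = -48*((⅐)*(-3)*(2 + 7*(-3)) - 73) = -48*((⅐)*(-3)*(2 - 21) - 73) = -48*((⅐)*(-3)*(-19) - 73) = -48*(57/7 - 73) = -48*(-454/7) = 21792/7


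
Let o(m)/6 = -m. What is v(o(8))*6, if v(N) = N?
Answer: -288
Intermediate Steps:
o(m) = -6*m (o(m) = 6*(-m) = -6*m)
v(o(8))*6 = -6*8*6 = -48*6 = -288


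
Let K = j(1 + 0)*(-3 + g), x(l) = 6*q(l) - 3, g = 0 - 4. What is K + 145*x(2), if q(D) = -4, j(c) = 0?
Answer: -3915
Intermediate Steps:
g = -4
x(l) = -27 (x(l) = 6*(-4) - 3 = -24 - 3 = -27)
K = 0 (K = 0*(-3 - 4) = 0*(-7) = 0)
K + 145*x(2) = 0 + 145*(-27) = 0 - 3915 = -3915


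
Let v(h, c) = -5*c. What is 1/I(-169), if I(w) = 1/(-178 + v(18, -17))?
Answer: -93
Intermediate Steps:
I(w) = -1/93 (I(w) = 1/(-178 - 5*(-17)) = 1/(-178 + 85) = 1/(-93) = -1/93)
1/I(-169) = 1/(-1/93) = -93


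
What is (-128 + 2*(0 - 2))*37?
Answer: -4884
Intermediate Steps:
(-128 + 2*(0 - 2))*37 = (-128 + 2*(-2))*37 = (-128 - 4)*37 = -132*37 = -4884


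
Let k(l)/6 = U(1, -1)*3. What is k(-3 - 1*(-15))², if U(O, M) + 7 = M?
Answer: 20736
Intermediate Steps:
U(O, M) = -7 + M
k(l) = -144 (k(l) = 6*((-7 - 1)*3) = 6*(-8*3) = 6*(-24) = -144)
k(-3 - 1*(-15))² = (-144)² = 20736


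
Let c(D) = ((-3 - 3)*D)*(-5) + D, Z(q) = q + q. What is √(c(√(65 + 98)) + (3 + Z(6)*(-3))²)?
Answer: √(1089 + 31*√163) ≈ 38.533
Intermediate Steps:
Z(q) = 2*q
c(D) = 31*D (c(D) = -6*D*(-5) + D = 30*D + D = 31*D)
√(c(√(65 + 98)) + (3 + Z(6)*(-3))²) = √(31*√(65 + 98) + (3 + (2*6)*(-3))²) = √(31*√163 + (3 + 12*(-3))²) = √(31*√163 + (3 - 36)²) = √(31*√163 + (-33)²) = √(31*√163 + 1089) = √(1089 + 31*√163)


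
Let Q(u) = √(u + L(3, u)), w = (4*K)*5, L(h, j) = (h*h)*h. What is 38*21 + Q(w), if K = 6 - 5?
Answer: 798 + √47 ≈ 804.86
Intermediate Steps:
K = 1
L(h, j) = h³ (L(h, j) = h²*h = h³)
w = 20 (w = (4*1)*5 = 4*5 = 20)
Q(u) = √(27 + u) (Q(u) = √(u + 3³) = √(u + 27) = √(27 + u))
38*21 + Q(w) = 38*21 + √(27 + 20) = 798 + √47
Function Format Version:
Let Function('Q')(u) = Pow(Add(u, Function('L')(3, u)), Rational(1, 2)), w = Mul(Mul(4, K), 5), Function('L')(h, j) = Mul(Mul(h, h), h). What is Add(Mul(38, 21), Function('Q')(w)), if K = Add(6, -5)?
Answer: Add(798, Pow(47, Rational(1, 2))) ≈ 804.86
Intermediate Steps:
K = 1
Function('L')(h, j) = Pow(h, 3) (Function('L')(h, j) = Mul(Pow(h, 2), h) = Pow(h, 3))
w = 20 (w = Mul(Mul(4, 1), 5) = Mul(4, 5) = 20)
Function('Q')(u) = Pow(Add(27, u), Rational(1, 2)) (Function('Q')(u) = Pow(Add(u, Pow(3, 3)), Rational(1, 2)) = Pow(Add(u, 27), Rational(1, 2)) = Pow(Add(27, u), Rational(1, 2)))
Add(Mul(38, 21), Function('Q')(w)) = Add(Mul(38, 21), Pow(Add(27, 20), Rational(1, 2))) = Add(798, Pow(47, Rational(1, 2)))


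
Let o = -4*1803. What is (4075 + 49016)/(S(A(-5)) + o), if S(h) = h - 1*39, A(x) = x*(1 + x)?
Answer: -53091/7231 ≈ -7.3421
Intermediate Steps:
S(h) = -39 + h (S(h) = h - 39 = -39 + h)
o = -7212
(4075 + 49016)/(S(A(-5)) + o) = (4075 + 49016)/((-39 - 5*(1 - 5)) - 7212) = 53091/((-39 - 5*(-4)) - 7212) = 53091/((-39 + 20) - 7212) = 53091/(-19 - 7212) = 53091/(-7231) = 53091*(-1/7231) = -53091/7231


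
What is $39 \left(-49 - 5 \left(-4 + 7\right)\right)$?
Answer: $-2496$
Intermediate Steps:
$39 \left(-49 - 5 \left(-4 + 7\right)\right) = 39 \left(-49 - 15\right) = 39 \left(-64\right) = -2496$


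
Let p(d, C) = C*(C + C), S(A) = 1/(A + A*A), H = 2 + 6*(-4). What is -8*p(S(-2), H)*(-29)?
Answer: 224576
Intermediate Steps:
H = -22 (H = 2 - 24 = -22)
S(A) = 1/(A + A**2)
p(d, C) = 2*C**2 (p(d, C) = C*(2*C) = 2*C**2)
-8*p(S(-2), H)*(-29) = -16*(-22)**2*(-29) = -16*484*(-29) = -8*968*(-29) = -7744*(-29) = 224576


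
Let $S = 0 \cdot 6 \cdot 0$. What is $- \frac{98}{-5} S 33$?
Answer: $0$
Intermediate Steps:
$S = 0$ ($S = 0 \cdot 0 = 0$)
$- \frac{98}{-5} S 33 = - \frac{98}{-5} \cdot 0 \cdot 33 = \left(-98\right) \left(- \frac{1}{5}\right) 0 \cdot 33 = \frac{98}{5} \cdot 0 \cdot 33 = 0 \cdot 33 = 0$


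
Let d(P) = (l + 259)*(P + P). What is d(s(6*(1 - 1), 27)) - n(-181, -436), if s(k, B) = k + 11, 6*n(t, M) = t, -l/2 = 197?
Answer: -17639/6 ≈ -2939.8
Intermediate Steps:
l = -394 (l = -2*197 = -394)
n(t, M) = t/6
s(k, B) = 11 + k
d(P) = -270*P (d(P) = (-394 + 259)*(P + P) = -270*P)
d(s(6*(1 - 1), 27)) - n(-181, -436) = -270*(11 + 6*(1 - 1)) - (-181)/6 = -270*(11 + 6*0) - 1*(-181/6) = -270*(11 + 0) + 181/6 = -270*11 + 181/6 = -2970 + 181/6 = -17639/6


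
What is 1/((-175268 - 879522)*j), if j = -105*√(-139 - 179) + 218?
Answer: -109/1874084420230 - 21*I*√318/749633768092 ≈ -5.8162e-11 - 4.9956e-10*I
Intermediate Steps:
j = 218 - 105*I*√318 (j = -105*I*√318 + 218 = 218 - 105*I*√318 ≈ 218.0 - 1872.4*I)
1/((-175268 - 879522)*j) = 1/((-175268 - 879522)*(218 - 105*I*√318)) = 1/((-1054790)*(218 - 105*I*√318)) = -1/(1054790*(218 - 105*I*√318))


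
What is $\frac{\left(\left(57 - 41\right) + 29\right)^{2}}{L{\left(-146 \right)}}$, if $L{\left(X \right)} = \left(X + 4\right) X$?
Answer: $\frac{2025}{20732} \approx 0.097675$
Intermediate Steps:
$L{\left(X \right)} = X \left(4 + X\right)$ ($L{\left(X \right)} = \left(4 + X\right) X = X \left(4 + X\right)$)
$\frac{\left(\left(57 - 41\right) + 29\right)^{2}}{L{\left(-146 \right)}} = \frac{\left(\left(57 - 41\right) + 29\right)^{2}}{\left(-146\right) \left(4 - 146\right)} = \frac{\left(\left(57 - 41\right) + 29\right)^{2}}{\left(-146\right) \left(-142\right)} = \frac{\left(16 + 29\right)^{2}}{20732} = 45^{2} \cdot \frac{1}{20732} = 2025 \cdot \frac{1}{20732} = \frac{2025}{20732}$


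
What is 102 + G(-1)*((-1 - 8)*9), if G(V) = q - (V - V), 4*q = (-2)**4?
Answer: -222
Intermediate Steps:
q = 4 (q = (1/4)*(-2)**4 = (1/4)*16 = 4)
G(V) = 4 (G(V) = 4 - (V - V) = 4 - 1*0 = 4 + 0 = 4)
102 + G(-1)*((-1 - 8)*9) = 102 + 4*((-1 - 8)*9) = 102 + 4*(-9*9) = 102 + 4*(-81) = 102 - 324 = -222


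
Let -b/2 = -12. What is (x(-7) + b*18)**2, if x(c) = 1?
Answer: 187489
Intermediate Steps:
b = 24 (b = -2*(-12) = 24)
(x(-7) + b*18)**2 = (1 + 24*18)**2 = (1 + 432)**2 = 433**2 = 187489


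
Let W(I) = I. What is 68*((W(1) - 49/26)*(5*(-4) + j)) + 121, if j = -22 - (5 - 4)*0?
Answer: 34417/13 ≈ 2647.5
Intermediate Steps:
j = -22 (j = -22 - 0 = -22 - 1*0 = -22 + 0 = -22)
68*((W(1) - 49/26)*(5*(-4) + j)) + 121 = 68*((1 - 49/26)*(5*(-4) - 22)) + 121 = 68*((1 - 49*1/26)*(-20 - 22)) + 121 = 68*((1 - 49/26)*(-42)) + 121 = 68*(-23/26*(-42)) + 121 = 68*(483/13) + 121 = 32844/13 + 121 = 34417/13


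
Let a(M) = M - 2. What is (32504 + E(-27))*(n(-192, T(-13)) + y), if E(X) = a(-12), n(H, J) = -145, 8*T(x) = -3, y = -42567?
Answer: -1387712880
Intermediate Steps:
T(x) = -3/8 (T(x) = (⅛)*(-3) = -3/8)
a(M) = -2 + M
E(X) = -14 (E(X) = -2 - 12 = -14)
(32504 + E(-27))*(n(-192, T(-13)) + y) = (32504 - 14)*(-145 - 42567) = 32490*(-42712) = -1387712880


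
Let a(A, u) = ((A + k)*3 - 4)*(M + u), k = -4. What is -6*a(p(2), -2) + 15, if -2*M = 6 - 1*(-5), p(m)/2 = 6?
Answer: 915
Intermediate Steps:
p(m) = 12 (p(m) = 2*6 = 12)
M = -11/2 (M = -(6 - 1*(-5))/2 = -(6 + 5)/2 = -½*11 = -11/2 ≈ -5.5000)
a(A, u) = (-16 + 3*A)*(-11/2 + u) (a(A, u) = ((A - 4)*3 - 4)*(-11/2 + u) = ((-4 + A)*3 - 4)*(-11/2 + u) = ((-12 + 3*A) - 4)*(-11/2 + u) = (-16 + 3*A)*(-11/2 + u))
-6*a(p(2), -2) + 15 = -6*(88 - 16*(-2) - 33/2*12 + 3*12*(-2)) + 15 = -6*(88 + 32 - 198 - 72) + 15 = -6*(-150) + 15 = 900 + 15 = 915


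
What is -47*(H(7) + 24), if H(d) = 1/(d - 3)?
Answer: -4559/4 ≈ -1139.8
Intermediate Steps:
H(d) = 1/(-3 + d)
-47*(H(7) + 24) = -47*(1/(-3 + 7) + 24) = -47*(1/4 + 24) = -47*97/4 = -4559/4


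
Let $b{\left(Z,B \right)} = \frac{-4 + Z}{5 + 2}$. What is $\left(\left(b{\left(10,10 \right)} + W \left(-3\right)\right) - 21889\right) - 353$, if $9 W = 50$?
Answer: $- \frac{467414}{21} \approx -22258.0$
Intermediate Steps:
$W = \frac{50}{9}$ ($W = \frac{1}{9} \cdot 50 = \frac{50}{9} \approx 5.5556$)
$b{\left(Z,B \right)} = - \frac{4}{7} + \frac{Z}{7}$ ($b{\left(Z,B \right)} = \frac{-4 + Z}{7} = \left(-4 + Z\right) \frac{1}{7} = - \frac{4}{7} + \frac{Z}{7}$)
$\left(\left(b{\left(10,10 \right)} + W \left(-3\right)\right) - 21889\right) - 353 = \left(\left(\left(- \frac{4}{7} + \frac{1}{7} \cdot 10\right) + \frac{50}{9} \left(-3\right)\right) - 21889\right) - 353 = \left(\left(\left(- \frac{4}{7} + \frac{10}{7}\right) - \frac{50}{3}\right) - 21889\right) - 353 = \left(\left(\frac{6}{7} - \frac{50}{3}\right) - 21889\right) - 353 = \left(- \frac{332}{21} - 21889\right) - 353 = - \frac{460001}{21} - 353 = - \frac{467414}{21}$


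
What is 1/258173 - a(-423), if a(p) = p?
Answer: 109207180/258173 ≈ 423.00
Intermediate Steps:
1/258173 - a(-423) = 1/258173 - 1*(-423) = 1/258173 + 423 = 109207180/258173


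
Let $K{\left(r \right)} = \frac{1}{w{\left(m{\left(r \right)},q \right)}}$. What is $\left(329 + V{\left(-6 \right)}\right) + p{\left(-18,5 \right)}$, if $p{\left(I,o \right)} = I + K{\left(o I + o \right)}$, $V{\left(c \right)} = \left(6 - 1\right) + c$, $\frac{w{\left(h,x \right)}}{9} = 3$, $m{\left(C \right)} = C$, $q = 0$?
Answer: $\frac{8371}{27} \approx 310.04$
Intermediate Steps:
$w{\left(h,x \right)} = 27$ ($w{\left(h,x \right)} = 9 \cdot 3 = 27$)
$V{\left(c \right)} = 5 + c$
$K{\left(r \right)} = \frac{1}{27}$
$p{\left(I,o \right)} = \frac{1}{27} + I$ ($p{\left(I,o \right)} = I + \frac{1}{27} = \frac{1}{27} + I$)
$\left(329 + V{\left(-6 \right)}\right) + p{\left(-18,5 \right)} = \left(329 + \left(5 - 6\right)\right) + \left(\frac{1}{27} - 18\right) = \left(329 - 1\right) - \frac{485}{27} = 328 - \frac{485}{27} = \frac{8371}{27}$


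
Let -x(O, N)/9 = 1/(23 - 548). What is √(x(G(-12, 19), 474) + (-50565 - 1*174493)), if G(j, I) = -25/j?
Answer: I*√275696029/35 ≈ 474.4*I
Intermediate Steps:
x(O, N) = 3/175 (x(O, N) = -9/(23 - 548) = -9/(-525) = -9*(-1/525) = 3/175)
√(x(G(-12, 19), 474) + (-50565 - 1*174493)) = √(3/175 + (-50565 - 1*174493)) = √(3/175 + (-50565 - 174493)) = √(3/175 - 225058) = √(-39385147/175) = I*√275696029/35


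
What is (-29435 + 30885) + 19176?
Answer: 20626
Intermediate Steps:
(-29435 + 30885) + 19176 = 1450 + 19176 = 20626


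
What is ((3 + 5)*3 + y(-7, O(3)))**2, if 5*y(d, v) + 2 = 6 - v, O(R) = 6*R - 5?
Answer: 12321/25 ≈ 492.84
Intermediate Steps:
O(R) = -5 + 6*R
y(d, v) = 4/5 - v/5 (y(d, v) = -2/5 + (6 - v)/5 = -2/5 + (6/5 - v/5) = 4/5 - v/5)
((3 + 5)*3 + y(-7, O(3)))**2 = ((3 + 5)*3 + (4/5 - (-5 + 6*3)/5))**2 = (8*3 + (4/5 - (-5 + 18)/5))**2 = (24 + (4/5 - 1/5*13))**2 = (24 + (4/5 - 13/5))**2 = (24 - 9/5)**2 = (111/5)**2 = 12321/25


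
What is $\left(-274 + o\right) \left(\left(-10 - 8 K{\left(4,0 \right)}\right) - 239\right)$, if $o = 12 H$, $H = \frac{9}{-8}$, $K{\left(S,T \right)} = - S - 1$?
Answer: $\frac{120175}{2} \approx 60088.0$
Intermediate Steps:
$K{\left(S,T \right)} = -1 - S$
$H = - \frac{9}{8}$ ($H = 9 \left(- \frac{1}{8}\right) = - \frac{9}{8} \approx -1.125$)
$o = - \frac{27}{2}$ ($o = 12 \left(- \frac{9}{8}\right) = - \frac{27}{2} \approx -13.5$)
$\left(-274 + o\right) \left(\left(-10 - 8 K{\left(4,0 \right)}\right) - 239\right) = \left(-274 - \frac{27}{2}\right) \left(\left(-10 - 8 \left(-1 - 4\right)\right) - 239\right) = - \frac{575 \left(\left(-10 - 8 \left(-1 - 4\right)\right) - 239\right)}{2} = - \frac{575 \left(\left(-10 - -40\right) - 239\right)}{2} = - \frac{575 \left(\left(-10 + 40\right) - 239\right)}{2} = - \frac{575 \left(30 - 239\right)}{2} = \left(- \frac{575}{2}\right) \left(-209\right) = \frac{120175}{2}$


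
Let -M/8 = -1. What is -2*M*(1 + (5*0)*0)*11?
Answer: -176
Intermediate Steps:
M = 8 (M = -8*(-1) = 8)
-2*M*(1 + (5*0)*0)*11 = -16*(1 + (5*0)*0)*11 = -16*(1 + 0*0)*11 = -16*(1 + 0)*11 = -16*11 = -176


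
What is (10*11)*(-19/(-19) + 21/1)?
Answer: 2420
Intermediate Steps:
(10*11)*(-19/(-19) + 21/1) = 110*(-19*(-1/19) + 21*1) = 110*(1 + 21) = 110*22 = 2420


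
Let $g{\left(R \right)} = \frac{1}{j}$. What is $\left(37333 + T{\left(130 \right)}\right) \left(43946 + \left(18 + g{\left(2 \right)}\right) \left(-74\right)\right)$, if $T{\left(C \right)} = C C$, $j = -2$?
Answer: $2313091683$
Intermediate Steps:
$T{\left(C \right)} = C^{2}$
$g{\left(R \right)} = - \frac{1}{2}$ ($g{\left(R \right)} = \frac{1}{-2} = - \frac{1}{2}$)
$\left(37333 + T{\left(130 \right)}\right) \left(43946 + \left(18 + g{\left(2 \right)}\right) \left(-74\right)\right) = \left(37333 + 130^{2}\right) \left(43946 + \left(18 - \frac{1}{2}\right) \left(-74\right)\right) = \left(37333 + 16900\right) \left(43946 + \frac{35}{2} \left(-74\right)\right) = 54233 \left(43946 - 1295\right) = 54233 \cdot 42651 = 2313091683$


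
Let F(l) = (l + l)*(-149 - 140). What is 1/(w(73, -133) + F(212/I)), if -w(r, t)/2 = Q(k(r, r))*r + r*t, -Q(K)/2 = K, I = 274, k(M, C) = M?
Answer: 137/5519290 ≈ 2.4822e-5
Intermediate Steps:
Q(K) = -2*K
F(l) = -578*l (F(l) = (2*l)*(-289) = -578*l)
w(r, t) = 4*r² - 2*r*t (w(r, t) = -2*((-2*r)*r + r*t) = -2*(-2*r² + r*t) = 4*r² - 2*r*t)
1/(w(73, -133) + F(212/I)) = 1/(2*73*(-1*(-133) + 2*73) - 122536/274) = 1/(2*73*(133 + 146) - 122536/274) = 1/(2*73*279 - 578*106/137) = 1/(40734 - 61268/137) = 1/(5519290/137) = 137/5519290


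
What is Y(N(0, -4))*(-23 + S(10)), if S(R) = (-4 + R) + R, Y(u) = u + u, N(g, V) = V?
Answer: 56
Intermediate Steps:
Y(u) = 2*u
S(R) = -4 + 2*R
Y(N(0, -4))*(-23 + S(10)) = (2*(-4))*(-23 + (-4 + 2*10)) = -8*(-23 + (-4 + 20)) = -8*(-23 + 16) = -8*(-7) = 56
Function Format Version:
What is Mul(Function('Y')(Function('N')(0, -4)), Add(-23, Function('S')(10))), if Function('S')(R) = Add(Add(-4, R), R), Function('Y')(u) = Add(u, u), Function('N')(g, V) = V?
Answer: 56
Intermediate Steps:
Function('Y')(u) = Mul(2, u)
Function('S')(R) = Add(-4, Mul(2, R))
Mul(Function('Y')(Function('N')(0, -4)), Add(-23, Function('S')(10))) = Mul(Mul(2, -4), Add(-23, Add(-4, Mul(2, 10)))) = Mul(-8, Add(-23, Add(-4, 20))) = Mul(-8, Add(-23, 16)) = Mul(-8, -7) = 56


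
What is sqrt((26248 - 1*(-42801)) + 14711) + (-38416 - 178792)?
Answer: -217208 + 4*sqrt(5235) ≈ -2.1692e+5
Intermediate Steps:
sqrt((26248 - 1*(-42801)) + 14711) + (-38416 - 178792) = sqrt((26248 + 42801) + 14711) - 217208 = sqrt(69049 + 14711) - 217208 = sqrt(83760) - 217208 = 4*sqrt(5235) - 217208 = -217208 + 4*sqrt(5235)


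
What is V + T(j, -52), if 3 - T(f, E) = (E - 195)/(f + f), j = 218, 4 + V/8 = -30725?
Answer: -107181197/436 ≈ -2.4583e+5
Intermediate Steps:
V = -245832 (V = -32 + 8*(-30725) = -32 - 245800 = -245832)
T(f, E) = 3 - (-195 + E)/(2*f) (T(f, E) = 3 - (E - 195)/(f + f) = 3 - (-195 + E)/(2*f))
V + T(j, -52) = -245832 + (½)*(195 - 1*(-52) + 6*218)/218 = -245832 + (½)*(1/218)*(195 + 52 + 1308) = -245832 + (½)*(1/218)*1555 = -245832 + 1555/436 = -107181197/436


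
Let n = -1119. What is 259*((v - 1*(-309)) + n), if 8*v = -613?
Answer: -1837087/8 ≈ -2.2964e+5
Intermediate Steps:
v = -613/8 (v = (1/8)*(-613) = -613/8 ≈ -76.625)
259*((v - 1*(-309)) + n) = 259*((-613/8 - 1*(-309)) - 1119) = 259*((-613/8 + 309) - 1119) = 259*(1859/8 - 1119) = 259*(-7093/8) = -1837087/8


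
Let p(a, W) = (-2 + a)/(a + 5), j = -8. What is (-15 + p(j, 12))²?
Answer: 1225/9 ≈ 136.11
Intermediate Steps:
p(a, W) = (-2 + a)/(5 + a)
(-15 + p(j, 12))² = (-15 + (-2 - 8)/(5 - 8))² = (-15 - 10/(-3))² = (-15 - ⅓*(-10))² = (-15 + 10/3)² = (-35/3)² = 1225/9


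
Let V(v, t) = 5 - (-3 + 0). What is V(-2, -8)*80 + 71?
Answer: 711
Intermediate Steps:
V(v, t) = 8 (V(v, t) = 5 - 1*(-3) = 5 + 3 = 8)
V(-2, -8)*80 + 71 = 8*80 + 71 = 640 + 71 = 711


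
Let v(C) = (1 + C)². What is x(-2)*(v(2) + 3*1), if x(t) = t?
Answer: -24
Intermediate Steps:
x(-2)*(v(2) + 3*1) = -2*((1 + 2)² + 3*1) = -2*(3² + 3) = -2*(9 + 3) = -2*12 = -24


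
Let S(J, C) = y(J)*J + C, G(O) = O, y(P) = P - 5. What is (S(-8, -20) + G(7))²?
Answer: 8281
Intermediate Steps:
y(P) = -5 + P
S(J, C) = C + J*(-5 + J) (S(J, C) = (-5 + J)*J + C = J*(-5 + J) + C = C + J*(-5 + J))
(S(-8, -20) + G(7))² = ((-20 - 8*(-5 - 8)) + 7)² = ((-20 - 8*(-13)) + 7)² = ((-20 + 104) + 7)² = (84 + 7)² = 91² = 8281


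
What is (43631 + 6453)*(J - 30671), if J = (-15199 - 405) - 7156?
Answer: -2676038204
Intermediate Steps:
J = -22760 (J = -15604 - 7156 = -22760)
(43631 + 6453)*(J - 30671) = (43631 + 6453)*(-22760 - 30671) = 50084*(-53431) = -2676038204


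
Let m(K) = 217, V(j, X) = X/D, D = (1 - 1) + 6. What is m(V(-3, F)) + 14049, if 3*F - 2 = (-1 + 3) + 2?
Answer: 14266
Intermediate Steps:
D = 6 (D = 0 + 6 = 6)
F = 2 (F = ⅔ + ((-1 + 3) + 2)/3 = ⅔ + (2 + 2)/3 = ⅔ + (⅓)*4 = ⅔ + 4/3 = 2)
V(j, X) = X/6
m(V(-3, F)) + 14049 = 217 + 14049 = 14266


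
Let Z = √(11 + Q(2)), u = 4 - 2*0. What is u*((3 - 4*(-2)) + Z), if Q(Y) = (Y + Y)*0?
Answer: 44 + 4*√11 ≈ 57.266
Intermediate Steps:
u = 4 (u = 4 + 0 = 4)
Q(Y) = 0 (Q(Y) = (2*Y)*0 = 0)
Z = √11 (Z = √(11 + 0) = √11 ≈ 3.3166)
u*((3 - 4*(-2)) + Z) = 4*((3 - 4*(-2)) + √11) = 4*((3 + 8) + √11) = 4*(11 + √11) = 44 + 4*√11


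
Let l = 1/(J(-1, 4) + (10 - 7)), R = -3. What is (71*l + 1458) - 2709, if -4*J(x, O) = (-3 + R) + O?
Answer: -8615/7 ≈ -1230.7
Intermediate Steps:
J(x, O) = 3/2 - O/4 (J(x, O) = -((-3 - 3) + O)/4 = -(-6 + O)/4 = 3/2 - O/4)
l = 2/7 (l = 1/((3/2 - ¼*4) + (10 - 7)) = 1/((3/2 - 1) + 3) = 1/(½ + 3) = 1/(7/2) = 2/7 ≈ 0.28571)
(71*l + 1458) - 2709 = (71*(2/7) + 1458) - 2709 = (142/7 + 1458) - 2709 = 10348/7 - 2709 = -8615/7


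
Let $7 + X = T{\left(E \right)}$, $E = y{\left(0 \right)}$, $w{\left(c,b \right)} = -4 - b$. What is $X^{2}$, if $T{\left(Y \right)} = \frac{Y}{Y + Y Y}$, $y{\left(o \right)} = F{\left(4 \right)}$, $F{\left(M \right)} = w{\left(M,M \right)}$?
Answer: $\frac{2500}{49} \approx 51.02$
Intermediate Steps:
$F{\left(M \right)} = -4 - M$
$y{\left(o \right)} = -8$ ($y{\left(o \right)} = -4 - 4 = -8$)
$E = -8$
$T{\left(Y \right)} = \frac{Y}{Y + Y^{2}}$
$X = - \frac{50}{7}$ ($X = -7 + \frac{1}{1 - 8} = -7 + \frac{1}{-7} = -7 - \frac{1}{7} = - \frac{50}{7} \approx -7.1429$)
$X^{2} = \left(- \frac{50}{7}\right)^{2} = \frac{2500}{49}$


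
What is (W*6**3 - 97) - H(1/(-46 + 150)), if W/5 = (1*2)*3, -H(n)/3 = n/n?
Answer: 6386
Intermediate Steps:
H(n) = -3 (H(n) = -3*n/n = -3*1 = -3)
W = 30 (W = 5*((1*2)*3) = 5*(2*3) = 5*6 = 30)
(W*6**3 - 97) - H(1/(-46 + 150)) = (30*6**3 - 97) - 1*(-3) = (30*216 - 97) + 3 = (6480 - 97) + 3 = 6383 + 3 = 6386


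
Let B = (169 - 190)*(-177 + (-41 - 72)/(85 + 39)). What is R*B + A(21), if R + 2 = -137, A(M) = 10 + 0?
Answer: -64394819/124 ≈ -5.1931e+5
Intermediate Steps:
A(M) = 10
R = -139 (R = -2 - 137 = -139)
B = 463281/124 (B = -21*(-177 - 113/124) = -21*(-22061/124) = 463281/124 ≈ 3736.1)
R*B + A(21) = -139*463281/124 + 10 = -64396059/124 + 10 = -64394819/124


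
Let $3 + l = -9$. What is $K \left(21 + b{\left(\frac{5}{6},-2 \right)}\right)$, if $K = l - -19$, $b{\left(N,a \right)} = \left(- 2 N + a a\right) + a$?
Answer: $\frac{448}{3} \approx 149.33$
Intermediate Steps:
$l = -12$ ($l = -3 - 9 = -12$)
$b{\left(N,a \right)} = a + a^{2} - 2 N$ ($b{\left(N,a \right)} = \left(- 2 N + a^{2}\right) + a = \left(a^{2} - 2 N\right) + a = a + a^{2} - 2 N$)
$K = 7$ ($K = -12 - -19 = -12 + 19 = 7$)
$K \left(21 + b{\left(\frac{5}{6},-2 \right)}\right) = 7 \left(21 - \left(2 - 4 + 2 \cdot 5 \cdot \frac{1}{6}\right)\right) = 7 \left(21 - \left(-2 + 2 \cdot 5 \cdot \frac{1}{6}\right)\right) = 7 \left(21 - - \frac{1}{3}\right) = 7 \left(21 + \frac{1}{3}\right) = 7 \cdot \frac{64}{3} = \frac{448}{3}$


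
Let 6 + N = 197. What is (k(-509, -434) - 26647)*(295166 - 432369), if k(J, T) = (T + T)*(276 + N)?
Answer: 59272107609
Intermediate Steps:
N = 191 (N = -6 + 197 = 191)
k(J, T) = 934*T (k(J, T) = (T + T)*(276 + 191) = (2*T)*467 = 934*T)
(k(-509, -434) - 26647)*(295166 - 432369) = (934*(-434) - 26647)*(295166 - 432369) = (-405356 - 26647)*(-137203) = -432003*(-137203) = 59272107609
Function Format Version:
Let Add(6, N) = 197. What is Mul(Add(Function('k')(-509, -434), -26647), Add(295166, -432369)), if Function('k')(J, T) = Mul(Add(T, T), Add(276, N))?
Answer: 59272107609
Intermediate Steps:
N = 191 (N = Add(-6, 197) = 191)
Function('k')(J, T) = Mul(934, T) (Function('k')(J, T) = Mul(Add(T, T), Add(276, 191)) = Mul(Mul(2, T), 467) = Mul(934, T))
Mul(Add(Function('k')(-509, -434), -26647), Add(295166, -432369)) = Mul(Add(Mul(934, -434), -26647), Add(295166, -432369)) = Mul(Add(-405356, -26647), -137203) = Mul(-432003, -137203) = 59272107609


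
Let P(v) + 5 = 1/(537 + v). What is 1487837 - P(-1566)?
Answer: 1530989419/1029 ≈ 1.4878e+6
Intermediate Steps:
P(v) = -5 + 1/(537 + v)
1487837 - P(-1566) = 1487837 - (-2684 - 5*(-1566))/(537 - 1566) = 1487837 - (-2684 + 7830)/(-1029) = 1487837 - (-1)*5146/1029 = 1487837 - 1*(-5146/1029) = 1487837 + 5146/1029 = 1530989419/1029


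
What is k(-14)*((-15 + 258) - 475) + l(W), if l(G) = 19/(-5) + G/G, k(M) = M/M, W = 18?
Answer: -1174/5 ≈ -234.80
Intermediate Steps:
k(M) = 1
l(G) = -14/5 (l(G) = 19*(-⅕) + 1 = -19/5 + 1 = -14/5)
k(-14)*((-15 + 258) - 475) + l(W) = 1*((-15 + 258) - 475) - 14/5 = 1*(243 - 475) - 14/5 = 1*(-232) - 14/5 = -232 - 14/5 = -1174/5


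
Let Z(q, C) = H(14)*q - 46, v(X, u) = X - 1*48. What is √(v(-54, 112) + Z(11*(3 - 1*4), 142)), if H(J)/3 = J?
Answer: I*√610 ≈ 24.698*I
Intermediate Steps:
H(J) = 3*J
v(X, u) = -48 + X (v(X, u) = X - 48 = -48 + X)
Z(q, C) = -46 + 42*q (Z(q, C) = (3*14)*q - 46 = 42*q - 46 = -46 + 42*q)
√(v(-54, 112) + Z(11*(3 - 1*4), 142)) = √((-48 - 54) + (-46 + 42*(11*(3 - 1*4)))) = √(-102 + (-46 + 42*(11*(3 - 4)))) = √(-102 + (-46 + 42*(11*(-1)))) = √(-102 + (-46 + 42*(-11))) = √(-102 + (-46 - 462)) = √(-102 - 508) = √(-610) = I*√610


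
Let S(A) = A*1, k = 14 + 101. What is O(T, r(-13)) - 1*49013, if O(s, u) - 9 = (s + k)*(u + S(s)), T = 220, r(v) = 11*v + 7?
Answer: -20864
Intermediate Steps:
r(v) = 7 + 11*v
k = 115
S(A) = A
O(s, u) = 9 + (115 + s)*(s + u) (O(s, u) = 9 + (s + 115)*(u + s) = 9 + (115 + s)*(s + u))
O(T, r(-13)) - 1*49013 = (9 + 220² + 115*220 + 115*(7 + 11*(-13)) + 220*(7 + 11*(-13))) - 1*49013 = (9 + 48400 + 25300 + 115*(7 - 143) + 220*(7 - 143)) - 49013 = (9 + 48400 + 25300 + 115*(-136) + 220*(-136)) - 49013 = (9 + 48400 + 25300 - 15640 - 29920) - 49013 = 28149 - 49013 = -20864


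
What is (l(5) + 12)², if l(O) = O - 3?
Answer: 196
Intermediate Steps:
l(O) = -3 + O
(l(5) + 12)² = ((-3 + 5) + 12)² = (2 + 12)² = 14² = 196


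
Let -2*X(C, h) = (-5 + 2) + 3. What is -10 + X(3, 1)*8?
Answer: -10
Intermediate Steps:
X(C, h) = 0 (X(C, h) = -((-5 + 2) + 3)/2 = -(-3 + 3)/2 = -1/2*0 = 0)
-10 + X(3, 1)*8 = -10 + 0*8 = -10 + 0 = -10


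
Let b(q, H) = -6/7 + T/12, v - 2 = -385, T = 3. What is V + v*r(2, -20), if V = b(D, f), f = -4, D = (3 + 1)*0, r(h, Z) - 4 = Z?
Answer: 171567/28 ≈ 6127.4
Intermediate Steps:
r(h, Z) = 4 + Z
v = -383 (v = 2 - 385 = -383)
D = 0 (D = 4*0 = 0)
b(q, H) = -17/28 (b(q, H) = -6/7 + 3/12 = -6*⅐ + 3*(1/12) = -6/7 + ¼ = -17/28)
V = -17/28 ≈ -0.60714
V + v*r(2, -20) = -17/28 - 383*(4 - 20) = -17/28 - 383*(-16) = -17/28 + 6128 = 171567/28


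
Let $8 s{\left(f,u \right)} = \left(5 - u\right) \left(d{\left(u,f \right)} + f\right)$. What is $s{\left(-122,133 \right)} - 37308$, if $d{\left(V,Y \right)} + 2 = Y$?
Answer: $-33372$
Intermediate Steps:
$d{\left(V,Y \right)} = -2 + Y$
$s{\left(f,u \right)} = \frac{\left(-2 + 2 f\right) \left(5 - u\right)}{8}$ ($s{\left(f,u \right)} = \frac{\left(5 - u\right) \left(\left(-2 + f\right) + f\right)}{8} = \frac{\left(5 - u\right) \left(-2 + 2 f\right)}{8} = \frac{\left(-2 + 2 f\right) \left(5 - u\right)}{8}$)
$s{\left(-122,133 \right)} - 37308 = \left(- \frac{5}{4} + \frac{1}{4} \cdot 133 + \frac{5}{4} \left(-122\right) - \left(- \frac{61}{2}\right) 133\right) - 37308 = \left(- \frac{5}{4} + \frac{133}{4} - \frac{305}{2} + \frac{8113}{2}\right) - 37308 = 3936 - 37308 = -33372$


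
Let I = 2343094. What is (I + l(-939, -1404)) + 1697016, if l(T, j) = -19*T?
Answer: 4057951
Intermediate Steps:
(I + l(-939, -1404)) + 1697016 = (2343094 - 19*(-939)) + 1697016 = (2343094 + 17841) + 1697016 = 2360935 + 1697016 = 4057951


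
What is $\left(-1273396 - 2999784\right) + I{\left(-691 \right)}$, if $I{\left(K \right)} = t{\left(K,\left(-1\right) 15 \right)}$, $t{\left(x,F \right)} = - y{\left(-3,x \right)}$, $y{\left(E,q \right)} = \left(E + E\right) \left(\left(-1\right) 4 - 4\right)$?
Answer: $-4273228$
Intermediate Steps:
$y{\left(E,q \right)} = - 16 E$ ($y{\left(E,q \right)} = 2 E \left(-4 - 4\right) = 2 E \left(-8\right) = - 16 E$)
$t{\left(x,F \right)} = -48$ ($t{\left(x,F \right)} = - \left(-16\right) \left(-3\right) = \left(-1\right) 48 = -48$)
$I{\left(K \right)} = -48$
$\left(-1273396 - 2999784\right) + I{\left(-691 \right)} = \left(-1273396 - 2999784\right) - 48 = -4273180 - 48 = -4273228$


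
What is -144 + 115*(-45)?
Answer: -5319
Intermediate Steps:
-144 + 115*(-45) = -144 - 5175 = -5319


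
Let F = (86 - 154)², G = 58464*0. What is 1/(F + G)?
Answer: 1/4624 ≈ 0.00021626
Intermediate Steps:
G = 0
F = 4624 (F = (-68)² = 4624)
1/(F + G) = 1/(4624 + 0) = 1/4624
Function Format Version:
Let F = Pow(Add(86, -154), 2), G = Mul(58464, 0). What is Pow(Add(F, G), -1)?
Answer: Rational(1, 4624) ≈ 0.00021626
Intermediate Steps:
G = 0
F = 4624 (F = Pow(-68, 2) = 4624)
Pow(Add(F, G), -1) = Pow(Add(4624, 0), -1) = Pow(4624, -1) = Rational(1, 4624)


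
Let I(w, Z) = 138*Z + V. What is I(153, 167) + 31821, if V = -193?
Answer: 54674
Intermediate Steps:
I(w, Z) = -193 + 138*Z (I(w, Z) = 138*Z - 193 = -193 + 138*Z)
I(153, 167) + 31821 = (-193 + 138*167) + 31821 = (-193 + 23046) + 31821 = 22853 + 31821 = 54674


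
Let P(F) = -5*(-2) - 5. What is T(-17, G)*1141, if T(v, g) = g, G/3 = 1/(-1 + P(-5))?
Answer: 3423/4 ≈ 855.75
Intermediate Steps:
P(F) = 5 (P(F) = 10 - 5 = 5)
G = ¾ (G = 3/(-1 + 5) = 3/4 = 3*(¼) = ¾ ≈ 0.75000)
T(-17, G)*1141 = (¾)*1141 = 3423/4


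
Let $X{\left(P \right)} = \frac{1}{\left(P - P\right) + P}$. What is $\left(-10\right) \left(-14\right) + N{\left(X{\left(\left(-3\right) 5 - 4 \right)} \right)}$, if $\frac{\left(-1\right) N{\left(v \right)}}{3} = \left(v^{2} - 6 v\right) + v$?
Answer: $\frac{50252}{361} \approx 139.2$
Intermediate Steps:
$X{\left(P \right)} = \frac{1}{P}$ ($X{\left(P \right)} = \frac{1}{0 + P} = \frac{1}{P}$)
$N{\left(v \right)} = - 3 v^{2} + 15 v$ ($N{\left(v \right)} = - 3 \left(\left(v^{2} - 6 v\right) + v\right) = - 3 \left(v^{2} - 5 v\right) = - 3 v^{2} + 15 v$)
$\left(-10\right) \left(-14\right) + N{\left(X{\left(\left(-3\right) 5 - 4 \right)} \right)} = \left(-10\right) \left(-14\right) + \frac{3 \left(5 - \frac{1}{\left(-3\right) 5 - 4}\right)}{\left(-3\right) 5 - 4} = 140 + \frac{3 \left(5 - \frac{1}{-15 - 4}\right)}{-15 - 4} = 140 + \frac{3 \left(5 - \frac{1}{-19}\right)}{-19} = 140 + 3 \left(- \frac{1}{19}\right) \left(5 - - \frac{1}{19}\right) = 140 + 3 \left(- \frac{1}{19}\right) \left(5 + \frac{1}{19}\right) = 140 + 3 \left(- \frac{1}{19}\right) \frac{96}{19} = 140 - \frac{288}{361} = \frac{50252}{361}$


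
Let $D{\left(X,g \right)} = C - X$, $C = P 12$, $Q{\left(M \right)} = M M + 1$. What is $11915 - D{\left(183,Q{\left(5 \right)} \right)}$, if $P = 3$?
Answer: $12062$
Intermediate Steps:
$Q{\left(M \right)} = 1 + M^{2}$ ($Q{\left(M \right)} = M^{2} + 1 = 1 + M^{2}$)
$C = 36$ ($C = 3 \cdot 12 = 36$)
$D{\left(X,g \right)} = 36 - X$
$11915 - D{\left(183,Q{\left(5 \right)} \right)} = 11915 - \left(36 - 183\right) = 11915 - -147 = 11915 + 147 = 12062$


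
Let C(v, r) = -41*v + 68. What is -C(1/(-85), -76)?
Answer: -5821/85 ≈ -68.482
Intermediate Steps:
C(v, r) = 68 - 41*v
-C(1/(-85), -76) = -(68 - 41/(-85)) = -(68 - 41*(-1/85)) = -(68 + 41/85) = -1*5821/85 = -5821/85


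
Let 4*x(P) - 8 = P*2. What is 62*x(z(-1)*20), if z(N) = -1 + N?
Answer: -1116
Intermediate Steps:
x(P) = 2 + P/2 (x(P) = 2 + (P*2)/4 = 2 + (2*P)/4 = 2 + P/2)
62*x(z(-1)*20) = 62*(2 + ((-1 - 1)*20)/2) = 62*(2 + (-2*20)/2) = 62*(2 + (1/2)*(-40)) = 62*(2 - 20) = 62*(-18) = -1116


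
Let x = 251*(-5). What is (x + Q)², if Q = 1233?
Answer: 484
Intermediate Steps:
x = -1255
(x + Q)² = (-1255 + 1233)² = (-22)² = 484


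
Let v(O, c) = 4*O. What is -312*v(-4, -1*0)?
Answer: 4992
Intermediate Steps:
-312*v(-4, -1*0) = -1248*(-4) = -312*(-16) = 4992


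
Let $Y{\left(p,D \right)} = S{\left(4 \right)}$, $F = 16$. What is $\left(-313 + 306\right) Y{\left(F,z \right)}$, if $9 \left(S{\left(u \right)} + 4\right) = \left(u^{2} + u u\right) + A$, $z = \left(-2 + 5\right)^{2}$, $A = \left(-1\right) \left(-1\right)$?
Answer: $\frac{7}{3} \approx 2.3333$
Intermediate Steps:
$A = 1$
$z = 9$ ($z = 3^{2} = 9$)
$S{\left(u \right)} = - \frac{35}{9} + \frac{2 u^{2}}{9}$ ($S{\left(u \right)} = -4 + \frac{\left(u^{2} + u u\right) + 1}{9} = -4 + \frac{\left(u^{2} + u^{2}\right) + 1}{9} = -4 + \frac{2 u^{2} + 1}{9} = -4 + \frac{1 + 2 u^{2}}{9} = -4 + \left(\frac{1}{9} + \frac{2 u^{2}}{9}\right) = - \frac{35}{9} + \frac{2 u^{2}}{9}$)
$Y{\left(p,D \right)} = - \frac{1}{3}$ ($Y{\left(p,D \right)} = - \frac{35}{9} + \frac{2 \cdot 4^{2}}{9} = - \frac{35}{9} + \frac{2}{9} \cdot 16 = - \frac{35}{9} + \frac{32}{9} = - \frac{1}{3}$)
$\left(-313 + 306\right) Y{\left(F,z \right)} = \left(-313 + 306\right) \left(- \frac{1}{3}\right) = \left(-7\right) \left(- \frac{1}{3}\right) = \frac{7}{3}$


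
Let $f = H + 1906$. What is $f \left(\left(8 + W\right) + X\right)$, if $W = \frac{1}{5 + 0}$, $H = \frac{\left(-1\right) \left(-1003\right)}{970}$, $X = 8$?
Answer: $\frac{149835663}{4850} \approx 30894.0$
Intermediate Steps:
$H = \frac{1003}{970}$ ($H = 1003 \cdot \frac{1}{970} = \frac{1003}{970} \approx 1.034$)
$W = \frac{1}{5} \approx 0.2$
$f = \frac{1849823}{970}$ ($f = \frac{1003}{970} + 1906 = \frac{1849823}{970} \approx 1907.0$)
$f \left(\left(8 + W\right) + X\right) = \frac{1849823 \left(\left(8 + \frac{1}{5}\right) + 8\right)}{970} = \frac{1849823 \left(\frac{41}{5} + 8\right)}{970} = \frac{1849823}{970} \cdot \frac{81}{5} = \frac{149835663}{4850}$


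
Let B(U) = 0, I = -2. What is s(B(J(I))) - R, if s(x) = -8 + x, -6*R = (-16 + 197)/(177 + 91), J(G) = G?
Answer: -12683/1608 ≈ -7.8874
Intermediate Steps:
R = -181/1608 (R = -(-16 + 197)/(6*(177 + 91)) = -181/(6*268) = -⅙*181/268 = -181/1608 ≈ -0.11256)
s(B(J(I))) - R = (-8 + 0) - 1*(-181/1608) = -8 + 181/1608 = -12683/1608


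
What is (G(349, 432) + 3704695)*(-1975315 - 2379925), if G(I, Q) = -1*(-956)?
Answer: -16138999461240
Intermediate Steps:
G(I, Q) = 956
(G(349, 432) + 3704695)*(-1975315 - 2379925) = (956 + 3704695)*(-1975315 - 2379925) = 3705651*(-4355240) = -16138999461240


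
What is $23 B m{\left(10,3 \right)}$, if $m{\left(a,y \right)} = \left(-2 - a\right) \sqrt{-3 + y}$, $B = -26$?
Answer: $0$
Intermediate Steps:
$m{\left(a,y \right)} = \sqrt{-3 + y} \left(-2 - a\right)$
$23 B m{\left(10,3 \right)} = 23 \left(-26\right) \sqrt{-3 + 3} \left(-2 - 10\right) = - 598 \sqrt{0} \left(-2 - 10\right) = - 598 \cdot 0 \left(-12\right) = \left(-598\right) 0 = 0$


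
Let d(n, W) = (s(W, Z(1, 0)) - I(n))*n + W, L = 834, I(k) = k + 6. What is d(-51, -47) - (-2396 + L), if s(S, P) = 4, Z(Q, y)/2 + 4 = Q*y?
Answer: -984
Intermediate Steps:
Z(Q, y) = -8 + 2*Q*y (Z(Q, y) = -8 + 2*(Q*y) = -8 + 2*Q*y)
I(k) = 6 + k
d(n, W) = W + n*(-2 - n) (d(n, W) = (4 - (6 + n))*n + W = (4 + (-6 - n))*n + W = (-2 - n)*n + W = n*(-2 - n) + W = W + n*(-2 - n))
d(-51, -47) - (-2396 + L) = (-47 - 1*(-51)² - 2*(-51)) - (-2396 + 834) = (-47 - 1*2601 + 102) - 1*(-1562) = (-47 - 2601 + 102) + 1562 = -2546 + 1562 = -984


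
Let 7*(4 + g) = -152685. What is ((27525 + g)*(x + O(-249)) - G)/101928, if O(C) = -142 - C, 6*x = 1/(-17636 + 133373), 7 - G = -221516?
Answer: 118280597948/30966707457 ≈ 3.8196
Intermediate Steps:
G = 221523 (G = 7 - 1*(-221516) = 7 + 221516 = 221523)
x = 1/694422 (x = 1/(6*(-17636 + 133373)) = (⅙)/115737 = (⅙)*(1/115737) = 1/694422 ≈ 1.4400e-6)
g = -152713/7 (g = -4 + (⅐)*(-152685) = -4 - 152685/7 = -152713/7 ≈ -21816.)
((27525 + g)*(x + O(-249)) - G)/101928 = ((27525 - 152713/7)*(1/694422 + (-142 - 1*(-249))) - 1*221523)/101928 = (39962*(1/694422 + (-142 + 249))/7 - 221523)*(1/101928) = (39962*(1/694422 + 107)/7 - 221523)*(1/101928) = ((39962/7)*(74303155/694422) - 221523)*(1/101928) = (1484651340055/2430477 - 221523)*(1/101928) = (946244783584/2430477)*(1/101928) = 118280597948/30966707457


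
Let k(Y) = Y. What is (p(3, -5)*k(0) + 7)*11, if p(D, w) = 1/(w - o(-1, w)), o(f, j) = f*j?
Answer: 77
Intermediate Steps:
p(D, w) = 1/(2*w) (p(D, w) = 1/(w - (-1)*w) = 1/(w + w) = 1/(2*w))
(p(3, -5)*k(0) + 7)*11 = (((½)/(-5))*0 + 7)*11 = (((½)*(-⅕))*0 + 7)*11 = (-⅒*0 + 7)*11 = (0 + 7)*11 = 7*11 = 77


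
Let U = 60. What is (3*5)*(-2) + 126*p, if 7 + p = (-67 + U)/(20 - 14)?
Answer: -1059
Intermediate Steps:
p = -49/6 (p = -7 + (-67 + 60)/(20 - 14) = -7 - 7/6 = -49/6 ≈ -8.1667)
(3*5)*(-2) + 126*p = (3*5)*(-2) + 126*(-49/6) = 15*(-2) - 1029 = -30 - 1029 = -1059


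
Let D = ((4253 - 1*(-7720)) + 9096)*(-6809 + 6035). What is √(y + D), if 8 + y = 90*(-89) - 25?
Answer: I*√16315449 ≈ 4039.2*I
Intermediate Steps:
D = -16307406 (D = ((4253 + 7720) + 9096)*(-774) = (11973 + 9096)*(-774) = 21069*(-774) = -16307406)
y = -8043 (y = -8 + (90*(-89) - 25) = -8 + (-8010 - 25) = -8 - 8035 = -8043)
√(y + D) = √(-8043 - 16307406) = √(-16315449) = I*√16315449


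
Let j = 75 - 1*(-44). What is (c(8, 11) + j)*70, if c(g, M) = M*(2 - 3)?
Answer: 7560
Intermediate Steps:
c(g, M) = -M (c(g, M) = M*(-1) = -M)
j = 119 (j = 75 + 44 = 119)
(c(8, 11) + j)*70 = (-1*11 + 119)*70 = (-11 + 119)*70 = 108*70 = 7560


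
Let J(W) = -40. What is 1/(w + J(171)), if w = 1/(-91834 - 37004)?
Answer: -128838/5153521 ≈ -0.025000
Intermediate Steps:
w = -1/128838 (w = 1/(-128838) = -1/128838 ≈ -7.7617e-6)
1/(w + J(171)) = 1/(-1/128838 - 40) = 1/(-5153521/128838) = -128838/5153521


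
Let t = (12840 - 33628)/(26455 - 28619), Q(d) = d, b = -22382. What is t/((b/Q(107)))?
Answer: -556079/12108662 ≈ -0.045924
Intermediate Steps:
t = 5197/541 (t = -20788/(-2164) = -20788*(-1/2164) = 5197/541 ≈ 9.6063)
t/((b/Q(107))) = 5197/(541*((-22382/107))) = 5197/(541*((-22382*1/107))) = 5197/(541*(-22382/107)) = (5197/541)*(-107/22382) = -556079/12108662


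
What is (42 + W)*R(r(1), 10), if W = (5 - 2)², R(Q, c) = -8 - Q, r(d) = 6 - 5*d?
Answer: -459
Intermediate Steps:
r(d) = 6 - 5*d
W = 9 (W = 3² = 9)
(42 + W)*R(r(1), 10) = (42 + 9)*(-8 - (6 - 5*1)) = 51*(-8 - (6 - 5)) = 51*(-8 - 1*1) = 51*(-8 - 1) = 51*(-9) = -459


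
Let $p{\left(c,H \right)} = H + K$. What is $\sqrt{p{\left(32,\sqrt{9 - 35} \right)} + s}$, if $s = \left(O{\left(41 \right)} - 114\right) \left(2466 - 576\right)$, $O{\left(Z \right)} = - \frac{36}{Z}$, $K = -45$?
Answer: $\frac{\sqrt{-365053545 + 1681 i \sqrt{26}}}{41} \approx 0.0054709 + 466.01 i$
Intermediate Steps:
$p{\left(c,H \right)} = -45 + H$ ($p{\left(c,H \right)} = H - 45 = -45 + H$)
$s = - \frac{8901900}{41}$ ($s = \left(- \frac{36}{41} - 114\right) \left(2466 - 576\right) = \left(\left(-36\right) \frac{1}{41} - 114\right) 1890 = \left(- \frac{36}{41} - 114\right) 1890 = \left(- \frac{4710}{41}\right) 1890 = - \frac{8901900}{41} \approx -2.1712 \cdot 10^{5}$)
$\sqrt{p{\left(32,\sqrt{9 - 35} \right)} + s} = \sqrt{\left(-45 + \sqrt{9 - 35}\right) - \frac{8901900}{41}} = \sqrt{\left(-45 + \sqrt{-26}\right) - \frac{8901900}{41}} = \sqrt{\left(-45 + i \sqrt{26}\right) - \frac{8901900}{41}} = \sqrt{- \frac{8903745}{41} + i \sqrt{26}}$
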